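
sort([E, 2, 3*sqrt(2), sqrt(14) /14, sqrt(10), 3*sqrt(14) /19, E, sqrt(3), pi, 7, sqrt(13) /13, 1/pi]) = [sqrt(14) /14, sqrt(13) /13, 1/pi, 3*sqrt(14) /19, sqrt(3), 2, E, E, pi, sqrt(10), 3*sqrt(2), 7]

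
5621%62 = 41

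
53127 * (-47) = -2496969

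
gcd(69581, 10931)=17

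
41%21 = 20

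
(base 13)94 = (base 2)1111001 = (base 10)121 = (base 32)3p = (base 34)3j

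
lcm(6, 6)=6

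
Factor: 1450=2^1*5^2*29^1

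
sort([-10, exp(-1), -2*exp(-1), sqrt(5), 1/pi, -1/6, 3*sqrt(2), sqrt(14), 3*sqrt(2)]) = [-10, -2*exp(-1), -1/6, 1/pi, exp(-1), sqrt(5), sqrt(14), 3*sqrt(2), 3*sqrt(2)]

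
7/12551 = 1/1793 ≈ 0.000558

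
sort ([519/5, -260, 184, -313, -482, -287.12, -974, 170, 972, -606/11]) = [-974, -482, -313, -287.12, -260, -606/11, 519/5, 170, 184, 972]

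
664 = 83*8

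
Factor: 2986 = 2^1*1493^1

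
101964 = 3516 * 29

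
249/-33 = -83/11 ≈ -7.55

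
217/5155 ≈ 0.0421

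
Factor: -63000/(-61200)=2^(-1) * 5^1 * 7^1 * 17^(-1)=35/34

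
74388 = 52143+22245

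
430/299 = 1 + 131/299 ≈ 1.44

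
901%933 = 901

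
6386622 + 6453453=12840075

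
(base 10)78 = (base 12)66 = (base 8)116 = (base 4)1032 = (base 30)2i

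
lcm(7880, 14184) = 70920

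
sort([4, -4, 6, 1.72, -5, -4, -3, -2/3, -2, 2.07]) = [-5, -4, -4, -3, -2, -2/3, 1.72, 2.07, 4, 6]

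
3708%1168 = 204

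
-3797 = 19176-22973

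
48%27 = 21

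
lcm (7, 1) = 7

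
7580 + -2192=5388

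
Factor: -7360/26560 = -1*23^1*83^(-1) = -23/83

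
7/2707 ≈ 0.00259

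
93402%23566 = 22704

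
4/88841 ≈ 0.0000450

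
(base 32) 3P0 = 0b111100100000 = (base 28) 4Q8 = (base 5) 110442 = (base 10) 3872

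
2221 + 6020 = 8241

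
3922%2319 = 1603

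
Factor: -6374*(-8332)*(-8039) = -1*2^3*2083^1*3187^1*8039^1 = -426936562552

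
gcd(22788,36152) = 4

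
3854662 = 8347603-4492941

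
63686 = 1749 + 61937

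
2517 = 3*839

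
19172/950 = 9586/475 ≈ 20.18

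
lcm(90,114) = 1710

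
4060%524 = 392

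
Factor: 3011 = 3011^1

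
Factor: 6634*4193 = 2^1*7^1*31^1*107^1*599^1 = 27816362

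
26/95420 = 1/3670 ≈ 0.000272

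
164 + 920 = 1084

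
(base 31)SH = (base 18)2D3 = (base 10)885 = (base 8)1565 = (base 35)PA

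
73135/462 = 158 + 139/462 ≈ 158.30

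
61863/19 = 3255 + 18/19 ≈ 3255.95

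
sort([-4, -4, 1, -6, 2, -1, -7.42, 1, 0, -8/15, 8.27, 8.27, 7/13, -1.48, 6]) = [-7.42, -6, -4, -4, -1.48, -1, -8/15, 0, 7/13, 1, 1, 2, 6, 8.27, 8.27]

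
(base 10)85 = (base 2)1010101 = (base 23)3g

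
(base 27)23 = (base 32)1p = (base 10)57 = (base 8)71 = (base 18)33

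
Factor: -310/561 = -1*2^1*3^(-1)*5^1*11^(-1)*17^(-1)*31^1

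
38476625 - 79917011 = -41440386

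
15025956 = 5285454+9740502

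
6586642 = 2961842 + 3624800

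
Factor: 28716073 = 28716073^1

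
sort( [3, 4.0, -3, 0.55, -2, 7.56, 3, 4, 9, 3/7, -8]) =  [-8, -3, -2, 3/7, 0.55, 3, 3, 4.0, 4, 7.56, 9]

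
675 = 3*225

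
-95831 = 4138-99969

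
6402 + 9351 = 15753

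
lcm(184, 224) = 5152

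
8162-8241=-79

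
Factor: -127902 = -1 * 2^1 * 3^1 * 21317^1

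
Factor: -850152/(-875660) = 2^1*3^1*5^(-1)*35423^1*43783^(-1) = 212538/218915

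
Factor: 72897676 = 2^2*18224419^1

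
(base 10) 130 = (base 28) 4i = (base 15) 8a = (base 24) 5a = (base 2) 10000010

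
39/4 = 9+3/4 = 9.75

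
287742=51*5642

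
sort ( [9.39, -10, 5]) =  [-10, 5, 9.39]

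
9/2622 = 3/874 ≈ 0.00343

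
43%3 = 1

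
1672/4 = 418 = 418.00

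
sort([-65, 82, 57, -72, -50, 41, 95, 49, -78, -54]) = [-78, -72, -65, -54, -50, 41, 49, 57, 82, 95]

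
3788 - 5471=-1683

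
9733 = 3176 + 6557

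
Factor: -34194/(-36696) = 2^(-2)*11^(-1)*41^1 = 41/44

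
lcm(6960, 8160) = 236640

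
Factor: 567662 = 2^1*283831^1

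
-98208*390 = -38301120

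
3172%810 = 742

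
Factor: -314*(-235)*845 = 2^1*5^2*13^2*47^1*157^1 = 62352550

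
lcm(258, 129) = 258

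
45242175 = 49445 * 915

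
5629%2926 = 2703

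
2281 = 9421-7140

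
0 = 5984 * 0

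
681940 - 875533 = -193593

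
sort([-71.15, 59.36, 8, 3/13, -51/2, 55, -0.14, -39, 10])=[-71.15, -39, -51/2, -0.14, 3/13, 8, 10, 55, 59.36]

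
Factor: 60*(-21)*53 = -1*2^2*3^2*5^1*7^1*53^1 = -66780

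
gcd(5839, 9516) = 1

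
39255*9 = 353295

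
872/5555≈0.157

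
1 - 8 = -7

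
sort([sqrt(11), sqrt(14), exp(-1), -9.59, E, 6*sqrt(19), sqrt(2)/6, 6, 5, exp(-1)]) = [-9.59, sqrt(2)/6, exp(-1), exp(-1), E, sqrt(11), sqrt(14), 5, 6, 6*sqrt(19)]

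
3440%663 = 125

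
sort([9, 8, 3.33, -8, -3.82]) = [-8, -3.82, 3.33, 8, 9]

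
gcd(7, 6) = 1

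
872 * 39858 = 34756176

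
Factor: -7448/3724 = -1 * 2^1 = -2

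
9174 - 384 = 8790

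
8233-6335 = 1898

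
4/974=2/487 ≈ 0.00411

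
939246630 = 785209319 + 154037311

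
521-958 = -437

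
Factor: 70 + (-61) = 3^2 = 9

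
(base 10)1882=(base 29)26q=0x75a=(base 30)22m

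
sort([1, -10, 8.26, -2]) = [-10, -2, 1, 8.26]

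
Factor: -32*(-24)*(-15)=-1*2^8*3^2*5^1=-11520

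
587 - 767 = -180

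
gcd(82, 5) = 1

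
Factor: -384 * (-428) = 2^9 * 3^1 * 107^1 = 164352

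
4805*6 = 28830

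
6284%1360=844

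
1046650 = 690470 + 356180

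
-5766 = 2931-8697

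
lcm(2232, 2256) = 209808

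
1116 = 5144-4028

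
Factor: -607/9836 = -1*2^(-2)*607^1*2459^(-1)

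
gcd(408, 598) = 2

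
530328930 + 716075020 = 1246403950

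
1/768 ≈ 0.00130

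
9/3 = 3 = 3.00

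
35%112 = 35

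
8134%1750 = 1134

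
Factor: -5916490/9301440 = -1 * 2^(-5) * 3^(-1) * 9689^(-1) * 591649^1 = -591649/930144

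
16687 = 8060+8627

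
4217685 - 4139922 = 77763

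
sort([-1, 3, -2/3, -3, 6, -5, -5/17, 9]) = [-5, -3, -1, -2/3, -5/17, 3, 6, 9]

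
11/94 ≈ 0.117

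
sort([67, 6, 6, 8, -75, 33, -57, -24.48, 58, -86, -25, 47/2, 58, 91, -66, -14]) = [-86, -75, -66, -57, -25, -24.48, -14, 6, 6, 8, 47/2, 33, 58, 58, 67, 91]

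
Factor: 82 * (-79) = -1 * 2^1 * 41^1 * 79^1 = -6478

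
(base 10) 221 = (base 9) 265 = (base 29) 7i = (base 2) 11011101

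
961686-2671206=-1709520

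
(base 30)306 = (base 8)5222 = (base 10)2706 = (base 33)2g0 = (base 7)10614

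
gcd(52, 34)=2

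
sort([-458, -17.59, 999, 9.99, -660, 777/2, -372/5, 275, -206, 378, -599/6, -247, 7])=[-660, -458, -247, -206, -599/6, -372/5, -17.59, 7, 9.99, 275, 378, 777/2, 999]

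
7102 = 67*106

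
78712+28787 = 107499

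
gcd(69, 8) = 1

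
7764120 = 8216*945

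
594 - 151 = 443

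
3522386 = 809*4354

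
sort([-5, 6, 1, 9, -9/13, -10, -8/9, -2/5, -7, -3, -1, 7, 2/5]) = [-10, -7, -5, -3, -1, -8/9, -9/13, -2/5, 2/5, 1, 6, 7, 9]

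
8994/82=4497/41≈109.68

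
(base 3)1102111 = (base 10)1039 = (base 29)16o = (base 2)10000001111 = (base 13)61c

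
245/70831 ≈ 0.00346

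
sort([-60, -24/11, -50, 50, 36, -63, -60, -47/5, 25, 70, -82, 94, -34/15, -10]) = [-82, -63, -60, -60, -50, -10, -47/5, -34/15, -24/11, 25, 36, 50, 70, 94]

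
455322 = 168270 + 287052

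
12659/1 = 12659 = 12659.00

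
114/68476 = 3/1802 ≈ 0.00166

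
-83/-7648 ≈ 0.0109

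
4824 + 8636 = 13460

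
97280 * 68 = 6615040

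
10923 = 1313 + 9610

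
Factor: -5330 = -1 * 2^1 * 5^1 * 13^1 * 41^1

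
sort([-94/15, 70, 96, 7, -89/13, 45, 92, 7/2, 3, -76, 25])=[-76, -89/13, -94/15, 3, 7/2, 7, 25, 45, 70, 92, 96]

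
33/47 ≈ 0.702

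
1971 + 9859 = 11830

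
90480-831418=-740938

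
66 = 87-21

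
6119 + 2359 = 8478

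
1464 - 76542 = -75078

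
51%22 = 7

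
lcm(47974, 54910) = 4557530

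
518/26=19 + 12/13 ≈ 19.92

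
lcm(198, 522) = 5742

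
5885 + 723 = 6608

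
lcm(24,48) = 48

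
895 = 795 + 100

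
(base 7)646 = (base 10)328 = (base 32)a8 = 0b101001000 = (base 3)110011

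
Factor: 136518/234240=2^(-7)*5^(-1)*373^1=373/640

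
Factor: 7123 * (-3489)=-1 * 3^1 * 17^1 * 419^1 * 1163^1=-24852147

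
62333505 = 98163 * 635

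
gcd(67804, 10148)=4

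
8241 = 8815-574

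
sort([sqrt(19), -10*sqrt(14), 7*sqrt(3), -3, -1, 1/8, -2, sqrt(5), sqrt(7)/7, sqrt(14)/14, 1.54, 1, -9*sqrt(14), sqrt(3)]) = [-10*sqrt(14), -9*sqrt(14), -3, -2, -1, 1/8, sqrt(14)/14, sqrt(7)/7, 1, 1.54, sqrt(3), sqrt(5), sqrt(19), 7*sqrt(3)]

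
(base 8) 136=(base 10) 94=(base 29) 37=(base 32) 2u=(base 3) 10111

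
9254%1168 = 1078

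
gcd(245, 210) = 35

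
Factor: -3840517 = -1 * 23^1 * 166979^1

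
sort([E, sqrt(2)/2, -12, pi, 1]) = [-12, sqrt(2)/2, 1, E, pi]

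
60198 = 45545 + 14653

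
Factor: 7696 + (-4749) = 7^1*421^1 = 2947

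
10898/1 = 10898 = 10898.00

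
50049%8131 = 1263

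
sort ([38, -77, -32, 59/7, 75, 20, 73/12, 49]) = [-77, -32, 73/12, 59/7, 20, 38, 49, 75]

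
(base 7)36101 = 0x245f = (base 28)bof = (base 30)aab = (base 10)9311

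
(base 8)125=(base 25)3a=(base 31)2n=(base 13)67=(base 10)85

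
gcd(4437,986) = 493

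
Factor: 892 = 2^2*223^1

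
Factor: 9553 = 41^1*233^1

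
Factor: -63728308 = -1*2^2*7^1*17^1*23^1*5821^1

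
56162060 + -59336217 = -3174157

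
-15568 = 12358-27926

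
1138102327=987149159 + 150953168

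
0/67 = 0 = 0.00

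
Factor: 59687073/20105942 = 2^(-1) * 3^2 * 47^(-1) * 71^1 * 107^(-1) * 1999^(-1) * 93407^1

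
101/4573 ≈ 0.0221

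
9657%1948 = 1865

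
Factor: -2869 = -1 * 19^1 * 151^1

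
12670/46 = 275 + 10/23 ≈ 275.43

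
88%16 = 8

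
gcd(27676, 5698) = 814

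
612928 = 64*9577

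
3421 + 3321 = 6742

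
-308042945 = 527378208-835421153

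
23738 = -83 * (-286)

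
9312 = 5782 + 3530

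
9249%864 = 609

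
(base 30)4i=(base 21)6c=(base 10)138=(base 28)4q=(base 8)212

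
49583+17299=66882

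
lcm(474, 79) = 474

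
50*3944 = 197200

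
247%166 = 81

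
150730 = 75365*2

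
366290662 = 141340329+224950333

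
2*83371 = 166742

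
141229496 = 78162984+63066512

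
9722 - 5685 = 4037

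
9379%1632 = 1219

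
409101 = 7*58443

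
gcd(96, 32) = 32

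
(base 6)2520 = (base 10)624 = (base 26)o0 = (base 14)328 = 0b1001110000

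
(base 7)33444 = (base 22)hac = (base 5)232320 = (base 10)8460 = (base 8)20414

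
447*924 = 413028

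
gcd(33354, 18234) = 18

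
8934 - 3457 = 5477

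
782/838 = 391/419 ≈ 0.933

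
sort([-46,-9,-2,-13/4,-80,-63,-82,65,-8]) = [-82,-80,-63,-46,-9,-8,-13/4,-2,65]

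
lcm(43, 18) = 774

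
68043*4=272172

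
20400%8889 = 2622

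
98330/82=49165/41≈1199.15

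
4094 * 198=810612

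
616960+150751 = 767711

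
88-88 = 0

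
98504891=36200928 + 62303963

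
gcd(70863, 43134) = 3081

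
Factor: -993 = -1*3^1*331^1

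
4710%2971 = 1739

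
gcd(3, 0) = 3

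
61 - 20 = 41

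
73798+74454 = 148252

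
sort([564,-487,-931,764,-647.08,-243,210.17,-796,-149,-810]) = [-931,-810,-796,-647.08,-487,-243,-149,210.17,564,764]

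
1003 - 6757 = -5754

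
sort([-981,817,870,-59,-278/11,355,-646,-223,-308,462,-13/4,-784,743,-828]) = [-981,-828,-784,-646,-308,-223,-59,-278/11,-13/4,355,462,743,817,870]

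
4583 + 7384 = 11967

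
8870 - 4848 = 4022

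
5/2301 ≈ 0.00217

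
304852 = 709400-404548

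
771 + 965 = 1736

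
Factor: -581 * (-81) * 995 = 3^4 * 5^1 * 7^1 * 83^1 * 199^1 = 46825695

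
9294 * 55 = 511170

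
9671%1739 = 976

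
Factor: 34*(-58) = -1*2^2*17^1*29^1 = -1972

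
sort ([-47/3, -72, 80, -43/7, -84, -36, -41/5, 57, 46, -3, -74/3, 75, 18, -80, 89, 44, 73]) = [-84, -80, -72, -36, -74/3, -47/3, -41/5, -43/7, -3, 18, 44, 46, 57, 73, 75, 80, 89]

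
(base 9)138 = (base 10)116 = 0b1110100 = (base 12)98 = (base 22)56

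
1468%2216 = 1468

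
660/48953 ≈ 0.0135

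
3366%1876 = 1490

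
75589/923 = 81 + 826/923 ≈ 81.89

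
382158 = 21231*18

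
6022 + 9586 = 15608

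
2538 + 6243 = 8781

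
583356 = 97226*6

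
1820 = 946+874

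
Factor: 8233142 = 2^1 * 4116571^1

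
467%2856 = 467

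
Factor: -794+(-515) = -1 * 7^1 * 11^1 * 17^1 = -1309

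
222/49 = 4 + 26/49≈4.53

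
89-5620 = -5531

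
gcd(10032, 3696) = 528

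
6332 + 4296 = 10628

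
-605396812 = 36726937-642123749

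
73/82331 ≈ 0.000887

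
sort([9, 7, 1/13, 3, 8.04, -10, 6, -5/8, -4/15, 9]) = [-10, -5/8, -4/15, 1/13, 3, 6, 7, 8.04, 9, 9]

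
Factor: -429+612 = 3^1*61^1 = 183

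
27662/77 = 359 + 19/77 ≈ 359.25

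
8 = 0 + 8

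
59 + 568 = 627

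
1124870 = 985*1142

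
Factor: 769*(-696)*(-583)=2^3*3^1*11^1*29^1*53^1*769^1=312035592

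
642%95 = 72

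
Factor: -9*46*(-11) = 2^1*3^2*11^1*23^1 = 4554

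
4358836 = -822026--5180862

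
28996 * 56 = 1623776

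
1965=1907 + 58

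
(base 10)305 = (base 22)dj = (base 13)1a6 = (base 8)461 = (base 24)ch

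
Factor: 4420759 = 7^1*631537^1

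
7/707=1/101 ≈ 0.00990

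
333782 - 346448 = -12666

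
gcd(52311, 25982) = 1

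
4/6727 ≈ 0.000595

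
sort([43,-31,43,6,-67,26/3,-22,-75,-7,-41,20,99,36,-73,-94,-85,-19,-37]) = [-94,-85,-75,-73,-67,-41,-37,-31,-22,-19,-7,6,26/3,20,36,43,43,99]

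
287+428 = 715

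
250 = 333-83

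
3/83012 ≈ 0.0000361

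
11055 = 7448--3607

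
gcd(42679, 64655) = 67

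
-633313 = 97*(-6529)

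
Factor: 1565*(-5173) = -1*5^1*7^1*313^1*739^1 = -8095745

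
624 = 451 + 173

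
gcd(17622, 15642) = 198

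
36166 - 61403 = -25237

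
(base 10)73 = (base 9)81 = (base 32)29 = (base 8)111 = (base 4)1021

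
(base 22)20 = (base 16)2c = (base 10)44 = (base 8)54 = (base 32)1c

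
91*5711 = 519701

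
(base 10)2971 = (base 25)4il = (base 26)4a7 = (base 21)6fa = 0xb9b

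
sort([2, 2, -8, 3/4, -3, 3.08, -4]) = [-8, -4, -3, 3/4, 2, 2, 3.08]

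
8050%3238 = 1574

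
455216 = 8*56902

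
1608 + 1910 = 3518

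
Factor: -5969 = -1*47^1*127^1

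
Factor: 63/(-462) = -1 * 2^(-1) * 3^1 * 11^(-1) = -3/22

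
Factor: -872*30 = -1*2^4*3^1*5^1*109^1 = -26160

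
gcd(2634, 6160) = 2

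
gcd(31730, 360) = 10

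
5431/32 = 169 + 23/32 ≈ 169.72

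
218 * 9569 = 2086042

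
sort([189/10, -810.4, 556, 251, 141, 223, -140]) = [-810.4, -140, 189/10, 141, 223, 251, 556]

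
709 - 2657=-1948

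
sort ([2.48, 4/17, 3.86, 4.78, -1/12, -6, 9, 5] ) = [-6, -1/12, 4/17, 2.48, 3.86, 4.78, 5, 9] 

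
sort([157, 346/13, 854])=[346/13, 157, 854]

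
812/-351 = -2 - 110/351 ≈ -2.31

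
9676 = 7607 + 2069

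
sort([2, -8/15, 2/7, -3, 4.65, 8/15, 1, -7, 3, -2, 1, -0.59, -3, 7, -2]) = [-7, -3, -3, -2, -2, -0.59, -8/15, 2/7, 8/15, 1, 1, 2, 3, 4.65, 7]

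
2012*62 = 124744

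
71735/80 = 896 + 11/16 ≈ 896.69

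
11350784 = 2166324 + 9184460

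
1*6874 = 6874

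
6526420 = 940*6943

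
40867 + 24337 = 65204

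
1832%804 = 224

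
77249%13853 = 7984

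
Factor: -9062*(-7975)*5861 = 2^1*5^2*11^1*23^1*29^1*197^1*5861^1 = 423571246450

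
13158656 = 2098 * 6272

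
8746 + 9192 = 17938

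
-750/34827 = -250/11609 ≈ -0.0215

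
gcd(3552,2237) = 1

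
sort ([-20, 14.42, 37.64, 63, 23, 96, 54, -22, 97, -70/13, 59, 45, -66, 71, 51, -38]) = [-66, -38, -22, -20, -70/13, 14.42, 23, 37.64, 45, 51, 54, 59, 63, 71, 96, 97]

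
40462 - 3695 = 36767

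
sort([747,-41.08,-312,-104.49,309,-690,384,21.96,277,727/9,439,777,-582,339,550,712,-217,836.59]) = [-690,-582,-312,-217,-104.49,-41.08,21.96,727/9,277,309,339,384,439,550,712,747,777,836.59]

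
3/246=1/82 ≈ 0.0122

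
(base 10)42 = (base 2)101010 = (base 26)1g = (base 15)2c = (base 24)1i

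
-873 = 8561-9434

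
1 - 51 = -50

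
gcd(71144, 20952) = 8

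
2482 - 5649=-3167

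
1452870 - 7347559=-5894689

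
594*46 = 27324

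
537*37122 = 19934514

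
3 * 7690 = 23070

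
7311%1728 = 399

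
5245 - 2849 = 2396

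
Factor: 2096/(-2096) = -1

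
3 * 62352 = 187056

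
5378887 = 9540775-4161888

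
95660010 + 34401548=130061558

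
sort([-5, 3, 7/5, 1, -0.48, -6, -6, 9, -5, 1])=[-6, -6, -5, -5, -0.48, 1, 1, 7/5, 3, 9]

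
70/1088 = 35/544 ≈ 0.0643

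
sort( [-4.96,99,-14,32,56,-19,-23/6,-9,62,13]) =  [-19,-14,-9,-4.96,-23/6,13,32,56,62,99]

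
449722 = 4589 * 98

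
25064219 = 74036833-48972614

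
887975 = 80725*11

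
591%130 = 71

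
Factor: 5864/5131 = 2^3 * 7^(-1) = 8/7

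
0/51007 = 0 = 0.00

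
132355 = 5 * 26471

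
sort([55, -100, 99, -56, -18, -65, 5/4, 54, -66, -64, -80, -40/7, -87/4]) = [-100, -80, -66, -65, -64, -56, -87/4, -18, -40/7, 5/4, 54, 55, 99]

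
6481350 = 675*9602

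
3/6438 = 1/2146 ≈ 0.000466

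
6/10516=3/5258 ≈ 0.000571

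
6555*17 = 111435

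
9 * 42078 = 378702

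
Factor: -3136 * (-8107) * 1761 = 2^6 * 3^1 * 7^2 * 11^2 * 67^1 * 587^1 = 44770875072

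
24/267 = 8/89 ≈ 0.0899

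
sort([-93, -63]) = [-93, -63]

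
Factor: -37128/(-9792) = 2^(-3) * 3^(-1) * 7^1 * 13^1 = 91/24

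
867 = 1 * 867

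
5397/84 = 64 + 1/4 = 64.25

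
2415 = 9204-6789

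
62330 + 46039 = 108369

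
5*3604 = 18020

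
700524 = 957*732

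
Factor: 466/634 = 233^1 * 317^ (-1) = 233/317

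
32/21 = 1 + 11/21 ≈ 1.52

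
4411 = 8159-3748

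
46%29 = 17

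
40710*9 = 366390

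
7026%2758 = 1510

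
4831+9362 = 14193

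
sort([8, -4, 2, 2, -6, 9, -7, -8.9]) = [-8.9, -7, -6, -4, 2, 2, 8, 9]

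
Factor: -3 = -1*3^1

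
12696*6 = 76176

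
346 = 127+219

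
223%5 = 3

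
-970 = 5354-6324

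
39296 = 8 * 4912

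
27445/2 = 13722 + 1/2 = 13722.50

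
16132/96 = 168 + 1/24 ≈ 168.04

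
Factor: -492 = -1*2^2*3^1*41^1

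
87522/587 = 149 + 59/587 ≈ 149.10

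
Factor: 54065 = 5^1*11^1*983^1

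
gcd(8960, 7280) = 560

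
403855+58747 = 462602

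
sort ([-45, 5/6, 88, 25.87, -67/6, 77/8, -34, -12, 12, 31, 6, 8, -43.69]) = [-45, -43.69, -34, -12, -67/6, 5/6, 6, 8, 77/8, 12, 25.87, 31, 88]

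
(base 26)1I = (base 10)44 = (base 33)1B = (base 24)1K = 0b101100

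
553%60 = 13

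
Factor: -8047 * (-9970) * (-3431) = -1 * 2^1 * 5^1 * 13^1 * 47^1 * 73^1 * 619^1 * 997^1 = -275264292290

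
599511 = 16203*37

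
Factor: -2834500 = -1*2^2*5^3*5669^1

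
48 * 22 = 1056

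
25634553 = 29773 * 861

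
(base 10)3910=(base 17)d90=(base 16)f46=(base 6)30034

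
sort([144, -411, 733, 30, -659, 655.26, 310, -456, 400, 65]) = [-659, -456, -411, 30, 65, 144, 310, 400, 655.26, 733]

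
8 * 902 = 7216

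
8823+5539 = 14362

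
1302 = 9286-7984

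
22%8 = 6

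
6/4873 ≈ 0.00123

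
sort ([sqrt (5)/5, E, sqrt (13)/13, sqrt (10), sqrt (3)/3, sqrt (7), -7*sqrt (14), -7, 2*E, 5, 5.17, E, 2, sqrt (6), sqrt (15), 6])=[-7*sqrt (14), -7, sqrt (13)/13, sqrt (5)/5, sqrt (3)/3, 2, sqrt (6), sqrt (7), E, E, sqrt (10), sqrt (15), 5, 5.17, 2*E, 6]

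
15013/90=166 + 73/90 ≈ 166.81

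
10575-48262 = -37687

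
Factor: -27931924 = -1*2^2*6982981^1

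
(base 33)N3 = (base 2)1011111010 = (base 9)1036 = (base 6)3310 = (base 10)762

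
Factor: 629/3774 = 2^(-1)*3^(-1) = 1/6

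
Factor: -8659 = -1*7^1*1237^1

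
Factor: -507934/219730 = -1*5^(-1)*7^1*43^(-1)*71^1 = -497/215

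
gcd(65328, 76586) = 2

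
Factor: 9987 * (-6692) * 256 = -1 * 2^10 * 3^1 * 7^1 * 239^1 * 3329^1 = -17109249024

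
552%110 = 2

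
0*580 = 0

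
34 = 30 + 4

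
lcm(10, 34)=170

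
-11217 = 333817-345034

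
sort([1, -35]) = [-35, 1]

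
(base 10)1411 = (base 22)2k3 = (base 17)4f0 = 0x583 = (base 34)17h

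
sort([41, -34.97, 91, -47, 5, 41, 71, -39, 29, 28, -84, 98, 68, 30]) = [-84, -47, -39, -34.97, 5, 28, 29, 30, 41, 41, 68, 71, 91, 98]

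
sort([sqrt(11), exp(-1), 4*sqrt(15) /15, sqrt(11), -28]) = [-28, exp(-1), 4*sqrt(15) /15, sqrt(11), sqrt(11)]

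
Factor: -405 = -1*3^4*5^1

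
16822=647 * 26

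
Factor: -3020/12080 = -1*2^(-2) = -1/4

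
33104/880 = 37+34/55 ≈ 37.62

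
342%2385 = 342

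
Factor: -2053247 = -1*7^2*41903^1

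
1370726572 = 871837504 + 498889068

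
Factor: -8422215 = -1*3^1*5^1*439^1*1279^1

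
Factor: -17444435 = -1*5^1*3488887^1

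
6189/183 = 33 + 50/61 ≈ 33.82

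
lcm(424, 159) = 1272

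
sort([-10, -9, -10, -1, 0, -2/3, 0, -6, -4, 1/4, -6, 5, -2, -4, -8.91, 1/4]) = [-10, -10, -9, -8.91, -6, -6, -4, -4, -2, -1, -2/3, 0, 0, 1/4, 1/4, 5]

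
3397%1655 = 87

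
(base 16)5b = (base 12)77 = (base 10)91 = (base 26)3d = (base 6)231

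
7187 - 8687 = -1500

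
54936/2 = 27468 = 27468.00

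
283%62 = 35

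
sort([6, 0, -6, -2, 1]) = [-6, -2, 0, 1, 6]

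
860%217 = 209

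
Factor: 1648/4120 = 2^1*5^(-1) = 2/5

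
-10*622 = -6220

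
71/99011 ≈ 0.000717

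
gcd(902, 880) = 22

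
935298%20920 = 14818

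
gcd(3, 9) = 3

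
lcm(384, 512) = 1536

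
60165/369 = 6685/41 ≈ 163.05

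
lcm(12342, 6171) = 12342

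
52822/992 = 53 + 123/496 ≈ 53.25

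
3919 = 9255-5336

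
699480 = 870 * 804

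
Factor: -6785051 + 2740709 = -1*2^1*3^1*674057^1 = -4044342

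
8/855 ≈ 0.00936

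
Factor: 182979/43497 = 3^1 * 179^(-1) * 251^1 = 753/179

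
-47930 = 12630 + -60560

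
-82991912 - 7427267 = -90419179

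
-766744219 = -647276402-119467817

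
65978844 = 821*80364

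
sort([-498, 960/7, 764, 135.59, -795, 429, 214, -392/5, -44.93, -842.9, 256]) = [-842.9, -795, -498, -392/5, -44.93, 135.59, 960/7, 214, 256, 429, 764]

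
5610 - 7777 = -2167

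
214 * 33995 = 7274930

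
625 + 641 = 1266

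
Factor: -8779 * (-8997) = 3^1 * 2999^1 * 8779^1 = 78984663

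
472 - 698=-226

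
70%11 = 4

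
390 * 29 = 11310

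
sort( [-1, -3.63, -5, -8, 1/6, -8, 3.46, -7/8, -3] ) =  [-8, -8, -5, -3.63, -3, -1, -7/8, 1/6, 3.46] 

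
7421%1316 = 841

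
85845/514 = 167 + 7/514 ≈ 167.01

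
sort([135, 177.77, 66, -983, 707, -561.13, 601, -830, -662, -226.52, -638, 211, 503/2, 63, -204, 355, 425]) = [-983, -830, -662, -638, -561.13, -226.52, -204, 63, 66, 135, 177.77, 211, 503/2, 355, 425, 601, 707]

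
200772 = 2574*78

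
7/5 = 1+2/5 = 1.40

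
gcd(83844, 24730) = 2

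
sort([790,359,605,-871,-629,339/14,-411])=[-871,-629,-411,339/14,359,605,790]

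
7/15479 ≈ 0.000452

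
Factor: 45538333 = 43^1 * 181^1 * 5851^1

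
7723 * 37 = 285751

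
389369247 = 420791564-31422317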